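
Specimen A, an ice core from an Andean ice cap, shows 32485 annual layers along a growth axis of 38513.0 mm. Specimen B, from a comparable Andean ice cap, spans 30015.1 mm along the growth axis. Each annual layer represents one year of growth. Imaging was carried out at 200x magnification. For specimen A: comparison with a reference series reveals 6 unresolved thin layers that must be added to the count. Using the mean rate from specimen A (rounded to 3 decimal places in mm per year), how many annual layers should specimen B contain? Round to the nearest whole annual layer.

25329 annual layers

Specimen A: after corrections the count is 32485 + 6 = 32491 annual layers.
A: Mean rate = 38513.0 mm / 32491 years ≈ 1.185 mm/yr.
For B, 30015.1 / 1.185 = 25329.20 years ≈ 25329 annual layers.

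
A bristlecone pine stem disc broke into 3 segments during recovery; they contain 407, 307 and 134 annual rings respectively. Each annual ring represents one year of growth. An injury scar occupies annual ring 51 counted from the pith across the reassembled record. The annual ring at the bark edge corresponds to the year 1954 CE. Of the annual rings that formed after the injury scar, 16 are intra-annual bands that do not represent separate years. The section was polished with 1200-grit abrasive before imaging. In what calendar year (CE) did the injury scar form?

Total annual rings = 407 + 307 + 134 = 848.
Between annual ring 51 and the bark edge there are 848 − 51 = 797 annual rings.
Excluding 16 false annual rings: 797 − 16 = 781.
The annual ring at the bark edge is 1954 CE, so the injury scar dates to 1954 − 781 = 1173 CE.

1173 CE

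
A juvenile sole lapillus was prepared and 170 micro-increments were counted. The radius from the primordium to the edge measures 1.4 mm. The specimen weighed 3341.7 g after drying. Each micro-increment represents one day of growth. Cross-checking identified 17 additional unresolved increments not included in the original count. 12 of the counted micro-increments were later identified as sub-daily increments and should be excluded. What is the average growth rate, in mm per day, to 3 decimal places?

True micro-increment count = 170 − 12 + 17 = 175.
Mean rate = 1.4 mm / 175 days ≈ 0.008 mm per day.

0.008 mm per day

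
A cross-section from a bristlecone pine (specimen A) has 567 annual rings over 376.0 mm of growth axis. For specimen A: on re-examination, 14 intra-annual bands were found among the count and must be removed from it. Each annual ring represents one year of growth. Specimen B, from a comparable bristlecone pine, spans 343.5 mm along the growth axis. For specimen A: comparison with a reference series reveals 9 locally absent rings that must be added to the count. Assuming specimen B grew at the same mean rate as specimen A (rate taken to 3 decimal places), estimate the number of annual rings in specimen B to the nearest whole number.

Specimen A: true annual ring count = 567 − 14 + 9 = 562.
A: Mean rate = 376.0 mm / 562 years ≈ 0.669 mm/yr.
B spans 343.5 / 0.669 = 513.45 years ≈ 513 annual rings.

513 annual rings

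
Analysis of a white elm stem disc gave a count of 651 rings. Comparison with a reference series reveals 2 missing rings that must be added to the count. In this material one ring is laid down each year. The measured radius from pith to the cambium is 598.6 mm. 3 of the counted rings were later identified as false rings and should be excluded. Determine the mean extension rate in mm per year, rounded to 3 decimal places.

0.921 mm per year

True ring count = 651 − 3 + 2 = 650.
Mean rate = 598.6 mm / 650 years ≈ 0.921 mm per year.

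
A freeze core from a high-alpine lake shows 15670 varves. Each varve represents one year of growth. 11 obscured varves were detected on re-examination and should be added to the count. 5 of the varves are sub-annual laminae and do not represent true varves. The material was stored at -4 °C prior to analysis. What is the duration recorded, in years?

After corrections the count is 15670 − 5 + 11 = 15676 varves.
With a one-to-one varve periodicity this is 15676 years.

15676 years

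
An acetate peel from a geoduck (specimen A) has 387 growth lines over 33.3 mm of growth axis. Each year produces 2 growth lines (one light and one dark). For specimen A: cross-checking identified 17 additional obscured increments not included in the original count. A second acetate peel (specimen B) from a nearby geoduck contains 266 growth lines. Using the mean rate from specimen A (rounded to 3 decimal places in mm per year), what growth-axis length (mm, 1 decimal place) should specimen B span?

Specimen A: correcting the raw count gives 387 + 17 = 404 true growth lines.
Specimen A: with 2 growth lines per year, 404 / 2 = 202 years.
A: 33.3 mm over 202 years gives 33.3 / 202 ≈ 0.165 mm/year.
Specimen B: dividing by 2 growth lines per year: 266 / 2 = 133 years. B's length ≈ 0.165 × 133 = 21.9 mm.

21.9 mm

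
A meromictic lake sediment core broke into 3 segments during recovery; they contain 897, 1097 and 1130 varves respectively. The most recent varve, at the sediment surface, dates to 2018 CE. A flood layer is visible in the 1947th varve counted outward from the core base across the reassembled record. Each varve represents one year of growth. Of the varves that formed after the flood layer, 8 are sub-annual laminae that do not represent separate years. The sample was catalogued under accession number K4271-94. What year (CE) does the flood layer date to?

849 CE

Total varves = 897 + 1097 + 1130 = 3124.
Between varve 1947 and the sediment surface there are 3124 − 1947 = 1177 varves.
Excluding 8 false varves: 1177 − 8 = 1169.
The varve at the sediment surface is 2018 CE, so the flood layer dates to 2018 − 1169 = 849 CE.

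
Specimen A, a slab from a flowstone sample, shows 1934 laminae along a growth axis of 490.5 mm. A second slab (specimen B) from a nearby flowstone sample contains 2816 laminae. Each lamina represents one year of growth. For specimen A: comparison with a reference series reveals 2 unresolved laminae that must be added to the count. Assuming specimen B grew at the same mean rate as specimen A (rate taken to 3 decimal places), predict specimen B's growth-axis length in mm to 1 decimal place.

712.4 mm

Specimen A: after corrections the count is 1934 + 2 = 1936 laminae.
A: Extension rate ≈ 490.5 / 1936 = 0.253 mm per year.
B's length ≈ 0.253 × 2816 = 712.4 mm.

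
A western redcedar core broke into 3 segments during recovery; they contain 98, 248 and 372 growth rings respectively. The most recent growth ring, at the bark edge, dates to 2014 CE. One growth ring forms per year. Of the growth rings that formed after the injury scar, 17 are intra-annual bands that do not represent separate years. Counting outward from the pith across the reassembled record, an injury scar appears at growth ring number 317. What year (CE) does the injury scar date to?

Total growth rings = 98 + 248 + 372 = 718.
718 − 317 = 401 growth rings lie beyond the injury scar toward the bark edge.
Excluding 17 false growth rings: 401 − 17 = 384.
The growth ring at the bark edge is 2014 CE, so the injury scar dates to 2014 − 384 = 1630 CE.

1630 CE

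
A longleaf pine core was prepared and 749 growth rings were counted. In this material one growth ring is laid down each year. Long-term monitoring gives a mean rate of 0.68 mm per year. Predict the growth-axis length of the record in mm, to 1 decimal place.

The record spans 749 years at 0.68 mm per year.
Predicted length = 0.68 mm/year × 749 years = 509.3 mm.

509.3 mm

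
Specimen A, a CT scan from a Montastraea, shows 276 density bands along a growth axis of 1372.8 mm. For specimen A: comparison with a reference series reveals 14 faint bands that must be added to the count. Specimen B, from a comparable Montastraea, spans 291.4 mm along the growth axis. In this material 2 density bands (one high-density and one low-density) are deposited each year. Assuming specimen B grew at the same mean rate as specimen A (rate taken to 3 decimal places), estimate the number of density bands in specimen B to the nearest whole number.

Specimen A: true density band count = 276 + 14 = 290.
Specimen A: dividing by 2 density bands per year: 290 / 2 = 145 years.
A: Mean rate = 1372.8 mm / 145 years ≈ 9.468 mm/yr.
Specimen B: 291.4 mm / 9.468 mm per year = 30.78 years; at 2 density bands per year that is 30.78 × 2 ≈ 62 density bands.

62 density bands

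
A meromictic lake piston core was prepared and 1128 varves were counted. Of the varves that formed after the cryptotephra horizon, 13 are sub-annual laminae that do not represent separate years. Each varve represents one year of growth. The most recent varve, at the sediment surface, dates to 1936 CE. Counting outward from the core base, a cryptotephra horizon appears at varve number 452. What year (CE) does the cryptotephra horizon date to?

The cryptotephra horizon sits at varve 452 from the core base, so 1128 − 452 = 676 varves formed after it.
676 − 13 false = 663 true varves after the cryptotephra horizon.
Counting back 663 years from 1936 CE places the cryptotephra horizon in 1936 − 663 = 1273 CE.

1273 CE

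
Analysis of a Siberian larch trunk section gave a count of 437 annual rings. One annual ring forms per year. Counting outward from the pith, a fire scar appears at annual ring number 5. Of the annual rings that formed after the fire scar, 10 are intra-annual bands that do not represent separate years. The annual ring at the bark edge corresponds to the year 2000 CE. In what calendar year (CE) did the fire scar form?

1578 CE

The fire scar sits at annual ring 5 from the pith, so 437 − 5 = 432 annual rings formed after it.
432 − 10 false = 422 true annual rings after the fire scar.
The annual ring at the bark edge is 2000 CE, so the fire scar dates to 2000 − 422 = 1578 CE.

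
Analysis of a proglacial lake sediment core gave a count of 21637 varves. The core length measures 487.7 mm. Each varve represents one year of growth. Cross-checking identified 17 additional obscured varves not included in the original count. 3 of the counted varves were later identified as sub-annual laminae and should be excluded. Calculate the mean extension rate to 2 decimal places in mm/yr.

True varve count = 21637 − 3 + 17 = 21651.
Mean rate = 487.7 mm / 21651 years ≈ 0.02 mm/yr.

0.02 mm/yr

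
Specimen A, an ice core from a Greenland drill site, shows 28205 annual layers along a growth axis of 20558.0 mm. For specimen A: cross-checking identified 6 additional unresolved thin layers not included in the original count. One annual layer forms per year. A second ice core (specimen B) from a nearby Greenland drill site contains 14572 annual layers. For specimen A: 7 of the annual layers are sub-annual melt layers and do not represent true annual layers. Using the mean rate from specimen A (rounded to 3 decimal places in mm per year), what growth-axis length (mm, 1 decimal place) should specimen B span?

10623.0 mm

Specimen A: after corrections the count is 28205 − 7 + 6 = 28204 annual layers.
A: Mean rate = 20558.0 mm / 28204 years ≈ 0.729 mm/yr.
Length of B = 0.729 × 14572 = 10623.0 mm.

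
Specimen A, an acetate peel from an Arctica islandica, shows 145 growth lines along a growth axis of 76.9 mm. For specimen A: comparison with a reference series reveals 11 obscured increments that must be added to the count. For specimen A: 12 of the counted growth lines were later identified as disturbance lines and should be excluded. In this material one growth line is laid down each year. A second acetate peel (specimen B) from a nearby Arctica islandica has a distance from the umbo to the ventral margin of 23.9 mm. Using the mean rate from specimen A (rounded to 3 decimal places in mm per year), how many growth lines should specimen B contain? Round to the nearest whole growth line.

45 growth lines

Specimen A: adjusted count: 145 − 12 + 11 = 144 growth lines.
A: 76.9 mm over 144 years gives 76.9 / 144 ≈ 0.534 mm/year.
Specimen B: 23.9 mm / 0.534 mm per year = 44.76 years ≈ 45 growth lines.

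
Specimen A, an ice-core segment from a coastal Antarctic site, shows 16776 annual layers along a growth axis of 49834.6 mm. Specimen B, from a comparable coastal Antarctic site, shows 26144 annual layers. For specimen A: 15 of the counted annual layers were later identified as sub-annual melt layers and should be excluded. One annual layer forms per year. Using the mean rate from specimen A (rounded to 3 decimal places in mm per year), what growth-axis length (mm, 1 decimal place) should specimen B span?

Specimen A: adjusted count: 16776 − 15 = 16761 annual layers.
A: Mean rate = 49834.6 mm / 16761 years ≈ 2.973 mm per year.
For B, 2.973 mm/year × 26144 years = 77726.1 mm.

77726.1 mm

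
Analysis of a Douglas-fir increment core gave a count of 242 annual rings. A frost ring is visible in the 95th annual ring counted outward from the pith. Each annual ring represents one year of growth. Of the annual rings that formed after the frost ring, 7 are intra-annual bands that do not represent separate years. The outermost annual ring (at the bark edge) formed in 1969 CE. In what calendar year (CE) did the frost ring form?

Between annual ring 95 and the bark edge there are 242 − 95 = 147 annual rings.
147 − 7 false = 140 true annual rings after the frost ring.
1969 − 140 = 1829 CE.

1829 CE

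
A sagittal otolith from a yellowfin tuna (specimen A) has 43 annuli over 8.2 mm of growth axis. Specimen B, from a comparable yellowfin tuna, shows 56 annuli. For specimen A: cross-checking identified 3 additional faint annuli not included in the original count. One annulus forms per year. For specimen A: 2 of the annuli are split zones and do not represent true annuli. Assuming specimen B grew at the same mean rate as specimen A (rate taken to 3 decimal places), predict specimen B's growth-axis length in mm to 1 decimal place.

Specimen A: after corrections the count is 43 − 2 + 3 = 44 annuli.
A: 8.2 mm over 44 years gives 8.2 / 44 ≈ 0.186 mm/yr.
For B, 0.186 mm/year × 56 years = 10.4 mm.

10.4 mm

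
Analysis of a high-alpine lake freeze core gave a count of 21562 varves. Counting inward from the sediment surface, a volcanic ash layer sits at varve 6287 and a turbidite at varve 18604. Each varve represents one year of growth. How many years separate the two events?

12317 yr

The two markers are separated by 18604 − 6287 = 12317 varves.
At one varve per year, 12317 years elapsed between them.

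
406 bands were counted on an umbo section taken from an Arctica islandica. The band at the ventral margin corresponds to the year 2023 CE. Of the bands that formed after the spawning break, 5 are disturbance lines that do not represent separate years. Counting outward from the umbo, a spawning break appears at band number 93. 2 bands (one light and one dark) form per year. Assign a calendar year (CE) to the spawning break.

1869 CE

Between band 93 and the ventral margin there are 406 − 93 = 313 bands.
Excluding 5 false bands: 313 − 5 = 308.
308 bands at 2 per year is 308 / 2 = 154 years.
2023 − 154 = 1869 CE.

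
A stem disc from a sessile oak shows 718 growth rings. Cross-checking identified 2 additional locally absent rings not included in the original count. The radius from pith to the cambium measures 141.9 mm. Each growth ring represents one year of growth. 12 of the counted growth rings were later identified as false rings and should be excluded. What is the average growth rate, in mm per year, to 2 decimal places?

Correcting the raw count gives 718 − 12 + 2 = 708 true growth rings.
Mean rate = 141.9 mm / 708 years ≈ 0.20 mm per year.

0.20 mm per year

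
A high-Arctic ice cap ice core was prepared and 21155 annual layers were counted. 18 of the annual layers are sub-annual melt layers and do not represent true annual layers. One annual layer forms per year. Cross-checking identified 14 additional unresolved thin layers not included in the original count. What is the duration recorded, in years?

Correcting the raw count gives 21155 − 18 + 14 = 21151 true annual layers.
At one annual layer per year, that is 21151 years.

21151 yr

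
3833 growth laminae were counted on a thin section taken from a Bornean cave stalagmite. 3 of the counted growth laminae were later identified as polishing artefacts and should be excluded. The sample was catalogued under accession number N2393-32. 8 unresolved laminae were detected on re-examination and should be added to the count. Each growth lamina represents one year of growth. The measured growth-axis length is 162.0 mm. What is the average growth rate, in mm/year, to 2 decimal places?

True growth lamina count = 3833 − 3 + 8 = 3838.
Mean rate = 162.0 mm / 3838 years ≈ 0.04 mm/year.

0.04 mm/year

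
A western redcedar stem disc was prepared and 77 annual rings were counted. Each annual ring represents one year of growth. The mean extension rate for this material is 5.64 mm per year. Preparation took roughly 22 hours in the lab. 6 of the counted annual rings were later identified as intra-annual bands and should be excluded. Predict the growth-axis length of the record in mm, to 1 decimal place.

400.4 mm

Correcting the raw count gives 77 − 6 = 71 true annual rings.
71 years at 5.64 mm/year gives 5.64 × 71 = 400.4 mm.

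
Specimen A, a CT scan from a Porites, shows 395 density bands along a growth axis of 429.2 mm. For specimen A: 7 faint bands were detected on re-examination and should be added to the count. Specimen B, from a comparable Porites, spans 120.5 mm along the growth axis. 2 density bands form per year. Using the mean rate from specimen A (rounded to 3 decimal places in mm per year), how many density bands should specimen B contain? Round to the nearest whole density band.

Specimen A: adjusted count: 395 + 7 = 402 density bands.
Specimen A: with 2 density bands per year, 402 / 2 = 201 years.
A: Mean rate = 429.2 mm / 201 years ≈ 2.135 mm/year.
B spans 120.5 / 2.135 = 56.44 years; at 2 density bands per year that is 56.44 × 2 ≈ 113 density bands.

113 density bands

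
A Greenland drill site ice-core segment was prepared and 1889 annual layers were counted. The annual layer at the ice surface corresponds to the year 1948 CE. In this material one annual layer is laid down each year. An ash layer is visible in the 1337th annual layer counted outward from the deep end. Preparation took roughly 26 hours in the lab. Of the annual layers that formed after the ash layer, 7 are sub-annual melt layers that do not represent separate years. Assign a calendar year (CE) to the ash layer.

1403 CE

The ash layer sits at annual layer 1337 from the deep end, so 1889 − 1337 = 552 annual layers formed after it.
Removing the 7 false annual layers leaves 552 − 7 = 545 true annual layers beyond the ash layer.
The annual layer at the ice surface is 1948 CE, so the ash layer dates to 1948 − 545 = 1403 CE.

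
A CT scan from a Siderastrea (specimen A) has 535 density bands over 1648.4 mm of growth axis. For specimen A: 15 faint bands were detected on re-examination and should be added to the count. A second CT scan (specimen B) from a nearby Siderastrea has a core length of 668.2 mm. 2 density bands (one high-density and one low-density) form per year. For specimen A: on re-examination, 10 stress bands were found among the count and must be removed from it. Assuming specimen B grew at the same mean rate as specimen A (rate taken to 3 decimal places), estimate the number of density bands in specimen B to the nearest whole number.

Specimen A: true density band count = 535 − 10 + 15 = 540.
Specimen A: 540 density bands at 2 per year is 540 / 2 = 270 years.
A: Extension rate ≈ 1648.4 / 270 = 6.105 mm/year.
B spans 668.2 / 6.105 = 109.45 years; at 2 density bands per year that is 109.45 × 2 ≈ 219 density bands.

219 density bands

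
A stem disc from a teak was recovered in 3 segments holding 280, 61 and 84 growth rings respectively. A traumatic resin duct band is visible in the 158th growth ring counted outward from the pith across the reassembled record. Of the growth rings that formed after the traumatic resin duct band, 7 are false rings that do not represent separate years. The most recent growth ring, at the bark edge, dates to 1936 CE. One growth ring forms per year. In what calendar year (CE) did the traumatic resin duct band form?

Total growth rings = 280 + 61 + 84 = 425.
Between growth ring 158 and the bark edge there are 425 − 158 = 267 growth rings.
267 − 7 false = 260 true growth rings after the traumatic resin duct band.
The growth ring at the bark edge is 1936 CE, so the traumatic resin duct band dates to 1936 − 260 = 1676 CE.

1676 CE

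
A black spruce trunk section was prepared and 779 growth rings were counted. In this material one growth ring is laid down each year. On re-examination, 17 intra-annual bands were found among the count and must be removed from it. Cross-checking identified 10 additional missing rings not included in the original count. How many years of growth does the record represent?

772 years

Adjusted count: 779 − 17 + 10 = 772 growth rings.
One growth ring per year makes the duration 772 years.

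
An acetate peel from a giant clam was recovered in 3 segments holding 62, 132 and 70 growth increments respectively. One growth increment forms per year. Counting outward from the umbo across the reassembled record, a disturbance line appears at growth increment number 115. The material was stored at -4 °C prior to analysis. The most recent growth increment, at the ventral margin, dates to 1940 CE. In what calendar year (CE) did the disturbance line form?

1791 CE

Total growth increments = 62 + 132 + 70 = 264.
Between growth increment 115 and the ventral margin there are 264 − 115 = 149 growth increments.
Counting back 149 years from 1940 CE places the disturbance line in 1940 − 149 = 1791 CE.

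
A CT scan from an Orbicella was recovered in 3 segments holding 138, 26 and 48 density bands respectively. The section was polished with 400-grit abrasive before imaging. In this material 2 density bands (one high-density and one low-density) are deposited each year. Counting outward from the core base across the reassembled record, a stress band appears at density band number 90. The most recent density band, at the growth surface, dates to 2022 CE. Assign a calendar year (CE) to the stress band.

Total density bands = 138 + 26 + 48 = 212.
The stress band sits at density band 90 from the core base, so 212 − 90 = 122 density bands formed after it.
122 density bands at 2 per year is 122 / 2 = 61 years.
The density band at the growth surface is 2022 CE, so the stress band dates to 2022 − 61 = 1961 CE.

1961 CE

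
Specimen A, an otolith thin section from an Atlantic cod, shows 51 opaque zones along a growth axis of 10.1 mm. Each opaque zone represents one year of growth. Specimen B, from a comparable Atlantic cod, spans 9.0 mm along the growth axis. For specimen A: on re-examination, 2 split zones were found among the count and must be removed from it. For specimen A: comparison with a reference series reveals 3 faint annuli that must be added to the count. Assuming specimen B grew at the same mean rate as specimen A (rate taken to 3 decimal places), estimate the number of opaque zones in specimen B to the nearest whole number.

Specimen A: after corrections the count is 51 − 2 + 3 = 52 opaque zones.
A: Mean rate = 10.1 mm / 52 years ≈ 0.194 mm/yr.
Specimen B: 9.0 mm / 0.194 mm per year = 46.39 years ≈ 46 opaque zones.

46 opaque zones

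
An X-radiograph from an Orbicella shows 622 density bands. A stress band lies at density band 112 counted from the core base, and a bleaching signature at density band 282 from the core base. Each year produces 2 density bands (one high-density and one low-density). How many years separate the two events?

85 yr

Separation: 282 − 112 = 170 density bands.
170 density bands at 2 per year is 170 / 2 = 85 years.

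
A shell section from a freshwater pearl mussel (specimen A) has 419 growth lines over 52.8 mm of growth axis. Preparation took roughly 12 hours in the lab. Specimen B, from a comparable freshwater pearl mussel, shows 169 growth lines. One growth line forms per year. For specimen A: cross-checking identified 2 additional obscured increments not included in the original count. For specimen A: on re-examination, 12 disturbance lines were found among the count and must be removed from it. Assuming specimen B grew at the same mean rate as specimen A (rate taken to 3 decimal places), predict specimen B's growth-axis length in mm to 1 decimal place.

Specimen A: correcting the raw count gives 419 − 12 + 2 = 409 true growth lines.
A: Extension rate ≈ 52.8 / 409 = 0.129 mm/yr.
For B, 0.129 mm/year × 169 years = 21.8 mm.

21.8 mm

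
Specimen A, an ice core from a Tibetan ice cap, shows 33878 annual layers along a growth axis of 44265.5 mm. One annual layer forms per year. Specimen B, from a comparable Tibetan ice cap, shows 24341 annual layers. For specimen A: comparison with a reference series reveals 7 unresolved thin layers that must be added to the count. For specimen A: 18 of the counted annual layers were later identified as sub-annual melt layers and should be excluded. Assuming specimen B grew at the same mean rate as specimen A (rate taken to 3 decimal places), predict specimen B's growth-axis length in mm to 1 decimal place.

31813.7 mm

Specimen A: adjusted count: 33878 − 18 + 7 = 33867 annual layers.
A: Mean rate = 44265.5 mm / 33867 years ≈ 1.307 mm/year.
For B, 1.307 mm/year × 24341 years = 31813.7 mm.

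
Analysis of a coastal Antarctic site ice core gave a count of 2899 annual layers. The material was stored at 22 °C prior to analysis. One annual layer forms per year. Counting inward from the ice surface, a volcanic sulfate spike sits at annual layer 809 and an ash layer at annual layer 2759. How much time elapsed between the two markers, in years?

2759 − 809 = 1950 annual layers lie between the two events.
At one annual layer per year, 1950 years elapsed between them.

1950 years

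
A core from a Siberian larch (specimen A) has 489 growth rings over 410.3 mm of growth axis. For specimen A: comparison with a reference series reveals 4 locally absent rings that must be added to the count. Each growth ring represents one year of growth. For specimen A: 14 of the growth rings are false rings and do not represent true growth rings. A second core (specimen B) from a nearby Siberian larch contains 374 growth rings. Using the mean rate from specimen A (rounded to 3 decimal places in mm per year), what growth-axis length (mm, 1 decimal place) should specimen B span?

320.5 mm

Specimen A: true growth ring count = 489 − 14 + 4 = 479.
A: 410.3 mm over 479 years gives 410.3 / 479 ≈ 0.857 mm/year.
Length of B = 0.857 × 374 = 320.5 mm.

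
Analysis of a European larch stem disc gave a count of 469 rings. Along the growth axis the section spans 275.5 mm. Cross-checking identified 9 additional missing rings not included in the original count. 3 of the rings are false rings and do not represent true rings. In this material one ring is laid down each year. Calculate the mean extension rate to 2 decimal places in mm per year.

Correcting the raw count gives 469 − 3 + 9 = 475 true rings.
275.5 mm over 475 years gives 275.5 / 475 ≈ 0.58 mm per year.

0.58 mm per year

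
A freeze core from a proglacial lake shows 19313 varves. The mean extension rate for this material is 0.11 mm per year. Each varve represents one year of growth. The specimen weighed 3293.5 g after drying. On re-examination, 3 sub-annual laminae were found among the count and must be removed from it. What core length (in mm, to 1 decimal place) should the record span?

Correcting the raw count gives 19313 − 3 = 19310 true varves.
Length ≈ 0.11 × 19310 = 2124.1 mm.

2124.1 mm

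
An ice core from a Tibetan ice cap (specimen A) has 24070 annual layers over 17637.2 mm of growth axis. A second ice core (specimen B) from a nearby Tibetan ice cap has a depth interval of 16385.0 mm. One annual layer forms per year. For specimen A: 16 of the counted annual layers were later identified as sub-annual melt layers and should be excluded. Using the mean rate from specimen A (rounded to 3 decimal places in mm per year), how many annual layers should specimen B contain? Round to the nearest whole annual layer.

22353 annual layers

Specimen A: correcting the raw count gives 24070 − 16 = 24054 true annual layers.
A: Extension rate ≈ 17637.2 / 24054 = 0.733 mm per year.
B spans 16385.0 / 0.733 = 22353.34 years ≈ 22353 annual layers.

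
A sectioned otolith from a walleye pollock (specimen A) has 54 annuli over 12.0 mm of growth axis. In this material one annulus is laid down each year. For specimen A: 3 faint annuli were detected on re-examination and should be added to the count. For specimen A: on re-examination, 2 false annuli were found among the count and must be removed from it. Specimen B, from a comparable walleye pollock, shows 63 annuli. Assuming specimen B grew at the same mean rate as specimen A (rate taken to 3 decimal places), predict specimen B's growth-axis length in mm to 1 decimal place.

13.7 mm

Specimen A: true annulus count = 54 − 2 + 3 = 55.
A: Extension rate ≈ 12.0 / 55 = 0.218 mm/yr.
B's length ≈ 0.218 × 63 = 13.7 mm.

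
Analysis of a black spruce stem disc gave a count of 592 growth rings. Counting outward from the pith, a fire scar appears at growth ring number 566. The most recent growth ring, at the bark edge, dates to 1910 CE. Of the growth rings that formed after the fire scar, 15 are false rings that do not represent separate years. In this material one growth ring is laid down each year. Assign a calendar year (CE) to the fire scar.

1899 CE

Between growth ring 566 and the bark edge there are 592 − 566 = 26 growth rings.
26 − 15 false = 11 true growth rings after the fire scar.
The growth ring at the bark edge is 1910 CE, so the fire scar dates to 1910 − 11 = 1899 CE.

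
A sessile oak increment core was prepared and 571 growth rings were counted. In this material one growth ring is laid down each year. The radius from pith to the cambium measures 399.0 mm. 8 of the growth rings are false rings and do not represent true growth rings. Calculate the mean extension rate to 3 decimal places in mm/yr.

0.709 mm/yr

Adjusted count: 571 − 8 = 563 growth rings.
Mean rate = 399.0 mm / 563 years ≈ 0.709 mm/yr.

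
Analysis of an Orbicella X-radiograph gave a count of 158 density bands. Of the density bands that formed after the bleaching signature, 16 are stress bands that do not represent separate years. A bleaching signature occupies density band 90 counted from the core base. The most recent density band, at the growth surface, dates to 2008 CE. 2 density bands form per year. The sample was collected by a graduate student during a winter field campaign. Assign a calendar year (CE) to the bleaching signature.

The bleaching signature sits at density band 90 from the core base, so 158 − 90 = 68 density bands formed after it.
Removing the 16 false density bands leaves 68 − 16 = 52 true density bands beyond the bleaching signature.
Dividing by 2 density bands per year: 52 / 2 = 26 years.
The density band at the growth surface is 2008 CE, so the bleaching signature dates to 2008 − 26 = 1982 CE.

1982 CE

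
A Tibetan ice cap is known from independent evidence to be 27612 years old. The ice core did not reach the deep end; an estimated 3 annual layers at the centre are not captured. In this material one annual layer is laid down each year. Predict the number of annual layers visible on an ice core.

At one annual layer per year, 27612 years correspond to 27612 annual layers.
Subtracting the 3 annual layers not captured gives 27612 − 3 = 27609 annual layers in the record.

27609 annual layers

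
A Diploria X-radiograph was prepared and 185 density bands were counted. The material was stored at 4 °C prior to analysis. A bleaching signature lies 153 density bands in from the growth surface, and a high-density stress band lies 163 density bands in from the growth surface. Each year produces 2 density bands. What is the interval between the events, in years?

163 − 153 = 10 density bands lie between the two events.
10 density bands at 2 per year is 10 / 2 = 5 years.

5 years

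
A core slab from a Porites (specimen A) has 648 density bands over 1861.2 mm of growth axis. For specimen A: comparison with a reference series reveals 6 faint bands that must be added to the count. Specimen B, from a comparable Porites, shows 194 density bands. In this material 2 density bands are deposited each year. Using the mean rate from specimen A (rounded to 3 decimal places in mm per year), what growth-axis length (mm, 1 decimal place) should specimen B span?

Specimen A: after corrections the count is 648 + 6 = 654 density bands.
Specimen A: 654 density bands at 2 per year is 654 / 2 = 327 years.
A: 1861.2 mm over 327 years gives 1861.2 / 327 ≈ 5.692 mm/yr.
Specimen B: dividing by 2 density bands per year: 194 / 2 = 97 years. For B, 5.692 mm/year × 97 years = 552.1 mm.

552.1 mm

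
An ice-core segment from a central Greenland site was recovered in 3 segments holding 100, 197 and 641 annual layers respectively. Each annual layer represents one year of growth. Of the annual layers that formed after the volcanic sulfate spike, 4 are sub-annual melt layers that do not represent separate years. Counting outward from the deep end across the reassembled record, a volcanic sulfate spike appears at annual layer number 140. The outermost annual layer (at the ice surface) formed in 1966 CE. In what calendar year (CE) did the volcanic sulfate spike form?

Total annual layers = 100 + 197 + 641 = 938.
Between annual layer 140 and the ice surface there are 938 − 140 = 798 annual layers.
Removing the 4 false annual layers leaves 798 − 4 = 794 true annual layers beyond the volcanic sulfate spike.
Counting back 794 years from 1966 CE places the volcanic sulfate spike in 1966 − 794 = 1172 CE.

1172 CE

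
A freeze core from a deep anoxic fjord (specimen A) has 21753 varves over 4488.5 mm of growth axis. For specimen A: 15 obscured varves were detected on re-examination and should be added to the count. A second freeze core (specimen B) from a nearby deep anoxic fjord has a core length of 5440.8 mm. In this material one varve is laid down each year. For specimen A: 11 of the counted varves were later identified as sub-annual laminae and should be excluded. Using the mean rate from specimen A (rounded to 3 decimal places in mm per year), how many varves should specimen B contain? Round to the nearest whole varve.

Specimen A: true varve count = 21753 − 11 + 15 = 21757.
A: 4488.5 mm over 21757 years gives 4488.5 / 21757 ≈ 0.206 mm/yr.
B spans 5440.8 / 0.206 = 26411.65 years ≈ 26412 varves.

26412 varves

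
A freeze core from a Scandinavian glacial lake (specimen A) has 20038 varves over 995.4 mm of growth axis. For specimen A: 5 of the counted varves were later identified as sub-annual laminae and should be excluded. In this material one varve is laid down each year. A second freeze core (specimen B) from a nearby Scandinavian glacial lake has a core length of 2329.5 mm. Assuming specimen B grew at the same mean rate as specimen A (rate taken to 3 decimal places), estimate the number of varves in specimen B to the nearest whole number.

Specimen A: adjusted count: 20038 − 5 = 20033 varves.
A: Mean rate = 995.4 mm / 20033 years ≈ 0.050 mm per year.
B spans 2329.5 / 0.050 = 46590.00 years ≈ 46590 varves.

46590 varves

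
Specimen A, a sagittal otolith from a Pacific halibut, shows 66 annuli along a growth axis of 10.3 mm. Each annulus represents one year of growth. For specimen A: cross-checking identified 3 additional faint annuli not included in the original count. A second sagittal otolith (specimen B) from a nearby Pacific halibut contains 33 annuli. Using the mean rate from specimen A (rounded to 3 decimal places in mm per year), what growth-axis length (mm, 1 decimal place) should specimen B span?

Specimen A: correcting the raw count gives 66 + 3 = 69 true annuli.
A: Mean rate = 10.3 mm / 69 years ≈ 0.149 mm per year.
For B, 0.149 mm/year × 33 years = 4.9 mm.

4.9 mm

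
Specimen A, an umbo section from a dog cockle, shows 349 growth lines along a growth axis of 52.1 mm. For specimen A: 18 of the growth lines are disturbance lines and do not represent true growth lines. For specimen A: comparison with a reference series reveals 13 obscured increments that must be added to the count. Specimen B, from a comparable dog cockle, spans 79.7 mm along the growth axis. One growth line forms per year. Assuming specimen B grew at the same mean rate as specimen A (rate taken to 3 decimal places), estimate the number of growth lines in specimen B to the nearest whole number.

528 growth lines

Specimen A: after corrections the count is 349 − 18 + 13 = 344 growth lines.
A: 52.1 mm over 344 years gives 52.1 / 344 ≈ 0.151 mm per year.
B spans 79.7 / 0.151 = 527.81 years ≈ 528 growth lines.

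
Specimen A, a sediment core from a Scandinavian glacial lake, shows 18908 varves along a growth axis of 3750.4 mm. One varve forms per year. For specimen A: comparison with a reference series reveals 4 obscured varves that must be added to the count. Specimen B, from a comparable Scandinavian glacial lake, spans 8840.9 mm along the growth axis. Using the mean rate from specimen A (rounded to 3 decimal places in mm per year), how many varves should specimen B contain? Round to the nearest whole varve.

44651 varves

Specimen A: adjusted count: 18908 + 4 = 18912 varves.
A: Extension rate ≈ 3750.4 / 18912 = 0.198 mm per year.
Specimen B: 8840.9 mm / 0.198 mm per year = 44651.01 years ≈ 44651 varves.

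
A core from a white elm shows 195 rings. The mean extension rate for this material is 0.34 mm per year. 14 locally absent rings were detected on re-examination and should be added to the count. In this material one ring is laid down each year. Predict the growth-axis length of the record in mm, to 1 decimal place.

71.1 mm

After corrections the count is 195 + 14 = 209 rings.
209 years at 0.34 mm/year gives 0.34 × 209 = 71.1 mm.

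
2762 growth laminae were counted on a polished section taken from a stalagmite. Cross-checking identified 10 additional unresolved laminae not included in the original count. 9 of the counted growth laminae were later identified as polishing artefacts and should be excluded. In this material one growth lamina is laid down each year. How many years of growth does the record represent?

2763 years

Adjusted count: 2762 − 9 + 10 = 2763 growth laminae.
With a one-to-one growth lamina periodicity this is 2763 years.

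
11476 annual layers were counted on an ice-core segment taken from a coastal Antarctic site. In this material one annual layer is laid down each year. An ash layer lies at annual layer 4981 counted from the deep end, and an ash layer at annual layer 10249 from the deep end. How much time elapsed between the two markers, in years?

Separation: 10249 − 4981 = 5268 annual layers.
That is 5268 years at one annual layer per year.

5268 yr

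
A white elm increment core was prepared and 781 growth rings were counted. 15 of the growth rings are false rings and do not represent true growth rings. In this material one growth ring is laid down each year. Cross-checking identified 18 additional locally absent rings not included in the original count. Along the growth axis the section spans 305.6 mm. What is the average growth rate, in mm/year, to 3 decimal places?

After corrections the count is 781 − 15 + 18 = 784 growth rings.
305.6 mm over 784 years gives 305.6 / 784 ≈ 0.390 mm/year.

0.390 mm/year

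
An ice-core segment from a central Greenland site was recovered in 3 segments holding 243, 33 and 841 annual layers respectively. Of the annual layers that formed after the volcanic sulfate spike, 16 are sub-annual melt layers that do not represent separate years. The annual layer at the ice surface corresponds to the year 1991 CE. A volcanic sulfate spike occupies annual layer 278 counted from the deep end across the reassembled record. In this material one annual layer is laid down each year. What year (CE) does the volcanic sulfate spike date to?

Total annual layers = 243 + 33 + 841 = 1117.
The volcanic sulfate spike sits at annual layer 278 from the deep end, so 1117 − 278 = 839 annual layers formed after it.
Excluding 16 false annual layers: 839 − 16 = 823.
1991 − 823 = 1168 CE.

1168 CE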